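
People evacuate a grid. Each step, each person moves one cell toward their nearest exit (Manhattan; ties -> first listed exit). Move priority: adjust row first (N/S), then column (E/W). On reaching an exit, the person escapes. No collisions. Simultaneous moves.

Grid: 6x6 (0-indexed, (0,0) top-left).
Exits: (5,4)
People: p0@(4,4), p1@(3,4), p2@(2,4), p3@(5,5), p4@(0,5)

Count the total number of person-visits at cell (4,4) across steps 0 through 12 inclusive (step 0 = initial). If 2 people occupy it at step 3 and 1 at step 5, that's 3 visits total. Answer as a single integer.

Step 0: p0@(4,4) p1@(3,4) p2@(2,4) p3@(5,5) p4@(0,5) -> at (4,4): 1 [p0], cum=1
Step 1: p0@ESC p1@(4,4) p2@(3,4) p3@ESC p4@(1,5) -> at (4,4): 1 [p1], cum=2
Step 2: p0@ESC p1@ESC p2@(4,4) p3@ESC p4@(2,5) -> at (4,4): 1 [p2], cum=3
Step 3: p0@ESC p1@ESC p2@ESC p3@ESC p4@(3,5) -> at (4,4): 0 [-], cum=3
Step 4: p0@ESC p1@ESC p2@ESC p3@ESC p4@(4,5) -> at (4,4): 0 [-], cum=3
Step 5: p0@ESC p1@ESC p2@ESC p3@ESC p4@(5,5) -> at (4,4): 0 [-], cum=3
Step 6: p0@ESC p1@ESC p2@ESC p3@ESC p4@ESC -> at (4,4): 0 [-], cum=3
Total visits = 3

Answer: 3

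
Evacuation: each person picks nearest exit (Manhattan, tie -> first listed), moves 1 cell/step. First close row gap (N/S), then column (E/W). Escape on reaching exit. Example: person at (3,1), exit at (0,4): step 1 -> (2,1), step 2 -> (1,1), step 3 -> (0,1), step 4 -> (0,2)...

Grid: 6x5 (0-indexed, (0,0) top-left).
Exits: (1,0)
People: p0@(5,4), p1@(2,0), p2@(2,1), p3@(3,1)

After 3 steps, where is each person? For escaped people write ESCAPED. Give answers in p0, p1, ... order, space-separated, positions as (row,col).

Step 1: p0:(5,4)->(4,4) | p1:(2,0)->(1,0)->EXIT | p2:(2,1)->(1,1) | p3:(3,1)->(2,1)
Step 2: p0:(4,4)->(3,4) | p1:escaped | p2:(1,1)->(1,0)->EXIT | p3:(2,1)->(1,1)
Step 3: p0:(3,4)->(2,4) | p1:escaped | p2:escaped | p3:(1,1)->(1,0)->EXIT

(2,4) ESCAPED ESCAPED ESCAPED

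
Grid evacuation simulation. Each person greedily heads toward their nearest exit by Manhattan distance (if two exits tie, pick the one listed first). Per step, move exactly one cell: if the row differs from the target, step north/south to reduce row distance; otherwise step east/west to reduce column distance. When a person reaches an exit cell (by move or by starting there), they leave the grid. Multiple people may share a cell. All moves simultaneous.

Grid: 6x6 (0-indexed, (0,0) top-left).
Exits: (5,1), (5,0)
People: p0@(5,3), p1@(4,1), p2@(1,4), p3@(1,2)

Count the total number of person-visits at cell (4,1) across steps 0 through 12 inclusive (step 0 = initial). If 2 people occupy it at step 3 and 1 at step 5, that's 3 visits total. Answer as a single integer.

Step 0: p0@(5,3) p1@(4,1) p2@(1,4) p3@(1,2) -> at (4,1): 1 [p1], cum=1
Step 1: p0@(5,2) p1@ESC p2@(2,4) p3@(2,2) -> at (4,1): 0 [-], cum=1
Step 2: p0@ESC p1@ESC p2@(3,4) p3@(3,2) -> at (4,1): 0 [-], cum=1
Step 3: p0@ESC p1@ESC p2@(4,4) p3@(4,2) -> at (4,1): 0 [-], cum=1
Step 4: p0@ESC p1@ESC p2@(5,4) p3@(5,2) -> at (4,1): 0 [-], cum=1
Step 5: p0@ESC p1@ESC p2@(5,3) p3@ESC -> at (4,1): 0 [-], cum=1
Step 6: p0@ESC p1@ESC p2@(5,2) p3@ESC -> at (4,1): 0 [-], cum=1
Step 7: p0@ESC p1@ESC p2@ESC p3@ESC -> at (4,1): 0 [-], cum=1
Total visits = 1

Answer: 1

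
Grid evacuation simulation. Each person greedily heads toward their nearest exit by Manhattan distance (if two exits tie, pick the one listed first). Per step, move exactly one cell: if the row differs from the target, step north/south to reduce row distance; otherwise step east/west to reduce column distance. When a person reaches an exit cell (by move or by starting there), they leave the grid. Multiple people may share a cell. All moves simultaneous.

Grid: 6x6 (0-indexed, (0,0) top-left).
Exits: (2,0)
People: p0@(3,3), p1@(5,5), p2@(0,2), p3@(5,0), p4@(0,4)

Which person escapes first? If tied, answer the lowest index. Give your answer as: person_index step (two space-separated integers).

Step 1: p0:(3,3)->(2,3) | p1:(5,5)->(4,5) | p2:(0,2)->(1,2) | p3:(5,0)->(4,0) | p4:(0,4)->(1,4)
Step 2: p0:(2,3)->(2,2) | p1:(4,5)->(3,5) | p2:(1,2)->(2,2) | p3:(4,0)->(3,0) | p4:(1,4)->(2,4)
Step 3: p0:(2,2)->(2,1) | p1:(3,5)->(2,5) | p2:(2,2)->(2,1) | p3:(3,0)->(2,0)->EXIT | p4:(2,4)->(2,3)
Step 4: p0:(2,1)->(2,0)->EXIT | p1:(2,5)->(2,4) | p2:(2,1)->(2,0)->EXIT | p3:escaped | p4:(2,3)->(2,2)
Step 5: p0:escaped | p1:(2,4)->(2,3) | p2:escaped | p3:escaped | p4:(2,2)->(2,1)
Step 6: p0:escaped | p1:(2,3)->(2,2) | p2:escaped | p3:escaped | p4:(2,1)->(2,0)->EXIT
Step 7: p0:escaped | p1:(2,2)->(2,1) | p2:escaped | p3:escaped | p4:escaped
Step 8: p0:escaped | p1:(2,1)->(2,0)->EXIT | p2:escaped | p3:escaped | p4:escaped
Exit steps: [4, 8, 4, 3, 6]
First to escape: p3 at step 3

Answer: 3 3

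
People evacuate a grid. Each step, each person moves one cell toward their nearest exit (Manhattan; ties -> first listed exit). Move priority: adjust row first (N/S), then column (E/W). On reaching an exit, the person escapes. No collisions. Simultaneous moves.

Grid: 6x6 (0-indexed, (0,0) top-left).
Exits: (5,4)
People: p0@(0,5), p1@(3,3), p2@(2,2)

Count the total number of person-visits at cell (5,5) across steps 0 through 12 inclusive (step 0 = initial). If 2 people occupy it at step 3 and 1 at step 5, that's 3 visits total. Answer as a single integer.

Answer: 1

Derivation:
Step 0: p0@(0,5) p1@(3,3) p2@(2,2) -> at (5,5): 0 [-], cum=0
Step 1: p0@(1,5) p1@(4,3) p2@(3,2) -> at (5,5): 0 [-], cum=0
Step 2: p0@(2,5) p1@(5,3) p2@(4,2) -> at (5,5): 0 [-], cum=0
Step 3: p0@(3,5) p1@ESC p2@(5,2) -> at (5,5): 0 [-], cum=0
Step 4: p0@(4,5) p1@ESC p2@(5,3) -> at (5,5): 0 [-], cum=0
Step 5: p0@(5,5) p1@ESC p2@ESC -> at (5,5): 1 [p0], cum=1
Step 6: p0@ESC p1@ESC p2@ESC -> at (5,5): 0 [-], cum=1
Total visits = 1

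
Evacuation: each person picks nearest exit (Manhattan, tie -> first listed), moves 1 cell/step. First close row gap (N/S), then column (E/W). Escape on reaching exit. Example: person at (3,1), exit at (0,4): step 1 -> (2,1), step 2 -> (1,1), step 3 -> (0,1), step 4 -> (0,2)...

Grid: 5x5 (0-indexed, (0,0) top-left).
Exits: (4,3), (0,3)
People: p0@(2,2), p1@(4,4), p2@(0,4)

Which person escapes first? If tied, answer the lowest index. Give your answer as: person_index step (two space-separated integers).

Step 1: p0:(2,2)->(3,2) | p1:(4,4)->(4,3)->EXIT | p2:(0,4)->(0,3)->EXIT
Step 2: p0:(3,2)->(4,2) | p1:escaped | p2:escaped
Step 3: p0:(4,2)->(4,3)->EXIT | p1:escaped | p2:escaped
Exit steps: [3, 1, 1]
First to escape: p1 at step 1

Answer: 1 1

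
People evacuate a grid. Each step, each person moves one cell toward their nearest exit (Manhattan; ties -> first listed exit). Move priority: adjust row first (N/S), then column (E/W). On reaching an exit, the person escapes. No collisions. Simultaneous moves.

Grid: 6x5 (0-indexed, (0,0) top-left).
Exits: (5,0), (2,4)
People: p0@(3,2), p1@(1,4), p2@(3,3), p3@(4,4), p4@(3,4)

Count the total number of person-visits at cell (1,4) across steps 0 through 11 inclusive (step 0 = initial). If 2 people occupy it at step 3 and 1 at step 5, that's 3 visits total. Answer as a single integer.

Step 0: p0@(3,2) p1@(1,4) p2@(3,3) p3@(4,4) p4@(3,4) -> at (1,4): 1 [p1], cum=1
Step 1: p0@(2,2) p1@ESC p2@(2,3) p3@(3,4) p4@ESC -> at (1,4): 0 [-], cum=1
Step 2: p0@(2,3) p1@ESC p2@ESC p3@ESC p4@ESC -> at (1,4): 0 [-], cum=1
Step 3: p0@ESC p1@ESC p2@ESC p3@ESC p4@ESC -> at (1,4): 0 [-], cum=1
Total visits = 1

Answer: 1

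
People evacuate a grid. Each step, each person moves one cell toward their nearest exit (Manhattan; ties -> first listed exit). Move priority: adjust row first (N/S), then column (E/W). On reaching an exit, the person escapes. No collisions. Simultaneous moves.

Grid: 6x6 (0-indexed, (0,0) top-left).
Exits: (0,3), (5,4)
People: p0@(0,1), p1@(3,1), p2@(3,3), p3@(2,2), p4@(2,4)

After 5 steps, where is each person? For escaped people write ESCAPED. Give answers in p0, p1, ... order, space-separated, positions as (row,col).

Step 1: p0:(0,1)->(0,2) | p1:(3,1)->(2,1) | p2:(3,3)->(2,3) | p3:(2,2)->(1,2) | p4:(2,4)->(1,4)
Step 2: p0:(0,2)->(0,3)->EXIT | p1:(2,1)->(1,1) | p2:(2,3)->(1,3) | p3:(1,2)->(0,2) | p4:(1,4)->(0,4)
Step 3: p0:escaped | p1:(1,1)->(0,1) | p2:(1,3)->(0,3)->EXIT | p3:(0,2)->(0,3)->EXIT | p4:(0,4)->(0,3)->EXIT
Step 4: p0:escaped | p1:(0,1)->(0,2) | p2:escaped | p3:escaped | p4:escaped
Step 5: p0:escaped | p1:(0,2)->(0,3)->EXIT | p2:escaped | p3:escaped | p4:escaped

ESCAPED ESCAPED ESCAPED ESCAPED ESCAPED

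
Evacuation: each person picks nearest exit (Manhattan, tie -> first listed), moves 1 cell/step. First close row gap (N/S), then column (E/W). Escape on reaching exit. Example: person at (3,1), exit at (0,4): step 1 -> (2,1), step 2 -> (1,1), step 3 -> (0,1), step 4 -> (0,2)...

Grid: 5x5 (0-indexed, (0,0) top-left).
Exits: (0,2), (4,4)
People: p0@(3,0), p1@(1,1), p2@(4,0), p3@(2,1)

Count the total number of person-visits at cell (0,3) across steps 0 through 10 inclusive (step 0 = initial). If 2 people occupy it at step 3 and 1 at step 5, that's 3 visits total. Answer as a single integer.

Answer: 0

Derivation:
Step 0: p0@(3,0) p1@(1,1) p2@(4,0) p3@(2,1) -> at (0,3): 0 [-], cum=0
Step 1: p0@(2,0) p1@(0,1) p2@(4,1) p3@(1,1) -> at (0,3): 0 [-], cum=0
Step 2: p0@(1,0) p1@ESC p2@(4,2) p3@(0,1) -> at (0,3): 0 [-], cum=0
Step 3: p0@(0,0) p1@ESC p2@(4,3) p3@ESC -> at (0,3): 0 [-], cum=0
Step 4: p0@(0,1) p1@ESC p2@ESC p3@ESC -> at (0,3): 0 [-], cum=0
Step 5: p0@ESC p1@ESC p2@ESC p3@ESC -> at (0,3): 0 [-], cum=0
Total visits = 0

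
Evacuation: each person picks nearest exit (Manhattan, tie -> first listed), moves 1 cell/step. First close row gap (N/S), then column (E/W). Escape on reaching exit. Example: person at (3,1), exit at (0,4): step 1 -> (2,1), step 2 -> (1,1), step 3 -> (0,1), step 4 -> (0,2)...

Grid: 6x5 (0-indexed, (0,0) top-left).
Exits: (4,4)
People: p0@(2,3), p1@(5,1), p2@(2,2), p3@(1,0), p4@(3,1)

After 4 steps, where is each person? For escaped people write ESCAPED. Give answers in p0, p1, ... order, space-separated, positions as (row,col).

Step 1: p0:(2,3)->(3,3) | p1:(5,1)->(4,1) | p2:(2,2)->(3,2) | p3:(1,0)->(2,0) | p4:(3,1)->(4,1)
Step 2: p0:(3,3)->(4,3) | p1:(4,1)->(4,2) | p2:(3,2)->(4,2) | p3:(2,0)->(3,0) | p4:(4,1)->(4,2)
Step 3: p0:(4,3)->(4,4)->EXIT | p1:(4,2)->(4,3) | p2:(4,2)->(4,3) | p3:(3,0)->(4,0) | p4:(4,2)->(4,3)
Step 4: p0:escaped | p1:(4,3)->(4,4)->EXIT | p2:(4,3)->(4,4)->EXIT | p3:(4,0)->(4,1) | p4:(4,3)->(4,4)->EXIT

ESCAPED ESCAPED ESCAPED (4,1) ESCAPED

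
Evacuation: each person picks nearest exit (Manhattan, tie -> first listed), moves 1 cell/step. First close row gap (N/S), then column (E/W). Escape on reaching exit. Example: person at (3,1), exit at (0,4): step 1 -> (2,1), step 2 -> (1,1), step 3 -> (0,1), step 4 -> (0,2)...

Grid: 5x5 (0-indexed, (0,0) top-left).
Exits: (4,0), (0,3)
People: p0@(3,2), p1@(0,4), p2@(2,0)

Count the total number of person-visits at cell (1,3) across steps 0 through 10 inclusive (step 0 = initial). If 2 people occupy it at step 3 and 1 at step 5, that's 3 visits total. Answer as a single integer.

Answer: 0

Derivation:
Step 0: p0@(3,2) p1@(0,4) p2@(2,0) -> at (1,3): 0 [-], cum=0
Step 1: p0@(4,2) p1@ESC p2@(3,0) -> at (1,3): 0 [-], cum=0
Step 2: p0@(4,1) p1@ESC p2@ESC -> at (1,3): 0 [-], cum=0
Step 3: p0@ESC p1@ESC p2@ESC -> at (1,3): 0 [-], cum=0
Total visits = 0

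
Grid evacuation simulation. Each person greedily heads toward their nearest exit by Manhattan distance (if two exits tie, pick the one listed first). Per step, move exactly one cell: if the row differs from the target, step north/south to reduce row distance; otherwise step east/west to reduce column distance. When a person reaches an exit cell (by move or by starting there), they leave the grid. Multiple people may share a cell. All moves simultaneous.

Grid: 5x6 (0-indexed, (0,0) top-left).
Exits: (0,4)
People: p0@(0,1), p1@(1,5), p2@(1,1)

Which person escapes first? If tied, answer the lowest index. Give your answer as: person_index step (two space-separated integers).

Step 1: p0:(0,1)->(0,2) | p1:(1,5)->(0,5) | p2:(1,1)->(0,1)
Step 2: p0:(0,2)->(0,3) | p1:(0,5)->(0,4)->EXIT | p2:(0,1)->(0,2)
Step 3: p0:(0,3)->(0,4)->EXIT | p1:escaped | p2:(0,2)->(0,3)
Step 4: p0:escaped | p1:escaped | p2:(0,3)->(0,4)->EXIT
Exit steps: [3, 2, 4]
First to escape: p1 at step 2

Answer: 1 2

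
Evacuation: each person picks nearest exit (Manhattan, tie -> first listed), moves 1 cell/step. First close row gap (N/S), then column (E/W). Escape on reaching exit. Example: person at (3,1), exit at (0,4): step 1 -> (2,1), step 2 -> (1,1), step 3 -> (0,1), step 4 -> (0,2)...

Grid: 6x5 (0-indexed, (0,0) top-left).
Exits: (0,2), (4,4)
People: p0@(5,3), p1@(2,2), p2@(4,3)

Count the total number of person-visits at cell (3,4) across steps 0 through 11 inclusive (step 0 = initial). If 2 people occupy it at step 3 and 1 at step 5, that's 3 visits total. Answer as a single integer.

Answer: 0

Derivation:
Step 0: p0@(5,3) p1@(2,2) p2@(4,3) -> at (3,4): 0 [-], cum=0
Step 1: p0@(4,3) p1@(1,2) p2@ESC -> at (3,4): 0 [-], cum=0
Step 2: p0@ESC p1@ESC p2@ESC -> at (3,4): 0 [-], cum=0
Total visits = 0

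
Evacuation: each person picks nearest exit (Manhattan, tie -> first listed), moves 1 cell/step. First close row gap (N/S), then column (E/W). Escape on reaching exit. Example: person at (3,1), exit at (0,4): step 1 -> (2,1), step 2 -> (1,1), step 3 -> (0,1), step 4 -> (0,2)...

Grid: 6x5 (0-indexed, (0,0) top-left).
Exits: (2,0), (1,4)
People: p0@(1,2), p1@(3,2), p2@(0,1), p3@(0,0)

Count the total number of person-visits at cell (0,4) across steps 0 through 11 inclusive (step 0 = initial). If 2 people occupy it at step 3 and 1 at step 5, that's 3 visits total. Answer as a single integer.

Step 0: p0@(1,2) p1@(3,2) p2@(0,1) p3@(0,0) -> at (0,4): 0 [-], cum=0
Step 1: p0@(1,3) p1@(2,2) p2@(1,1) p3@(1,0) -> at (0,4): 0 [-], cum=0
Step 2: p0@ESC p1@(2,1) p2@(2,1) p3@ESC -> at (0,4): 0 [-], cum=0
Step 3: p0@ESC p1@ESC p2@ESC p3@ESC -> at (0,4): 0 [-], cum=0
Total visits = 0

Answer: 0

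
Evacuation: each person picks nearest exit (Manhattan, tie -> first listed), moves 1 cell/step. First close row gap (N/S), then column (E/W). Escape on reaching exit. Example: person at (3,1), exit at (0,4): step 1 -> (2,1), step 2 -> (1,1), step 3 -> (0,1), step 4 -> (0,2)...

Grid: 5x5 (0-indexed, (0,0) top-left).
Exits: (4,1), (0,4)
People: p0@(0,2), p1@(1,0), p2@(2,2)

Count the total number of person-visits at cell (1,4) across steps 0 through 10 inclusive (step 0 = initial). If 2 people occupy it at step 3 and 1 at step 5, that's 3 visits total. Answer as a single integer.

Step 0: p0@(0,2) p1@(1,0) p2@(2,2) -> at (1,4): 0 [-], cum=0
Step 1: p0@(0,3) p1@(2,0) p2@(3,2) -> at (1,4): 0 [-], cum=0
Step 2: p0@ESC p1@(3,0) p2@(4,2) -> at (1,4): 0 [-], cum=0
Step 3: p0@ESC p1@(4,0) p2@ESC -> at (1,4): 0 [-], cum=0
Step 4: p0@ESC p1@ESC p2@ESC -> at (1,4): 0 [-], cum=0
Total visits = 0

Answer: 0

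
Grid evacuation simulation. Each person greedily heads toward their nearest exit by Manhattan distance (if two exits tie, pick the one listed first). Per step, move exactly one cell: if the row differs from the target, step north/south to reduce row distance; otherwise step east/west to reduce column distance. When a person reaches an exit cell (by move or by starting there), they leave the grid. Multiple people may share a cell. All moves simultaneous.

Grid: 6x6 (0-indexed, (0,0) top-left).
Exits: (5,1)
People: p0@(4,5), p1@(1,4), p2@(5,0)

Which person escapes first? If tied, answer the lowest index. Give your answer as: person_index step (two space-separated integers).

Step 1: p0:(4,5)->(5,5) | p1:(1,4)->(2,4) | p2:(5,0)->(5,1)->EXIT
Step 2: p0:(5,5)->(5,4) | p1:(2,4)->(3,4) | p2:escaped
Step 3: p0:(5,4)->(5,3) | p1:(3,4)->(4,4) | p2:escaped
Step 4: p0:(5,3)->(5,2) | p1:(4,4)->(5,4) | p2:escaped
Step 5: p0:(5,2)->(5,1)->EXIT | p1:(5,4)->(5,3) | p2:escaped
Step 6: p0:escaped | p1:(5,3)->(5,2) | p2:escaped
Step 7: p0:escaped | p1:(5,2)->(5,1)->EXIT | p2:escaped
Exit steps: [5, 7, 1]
First to escape: p2 at step 1

Answer: 2 1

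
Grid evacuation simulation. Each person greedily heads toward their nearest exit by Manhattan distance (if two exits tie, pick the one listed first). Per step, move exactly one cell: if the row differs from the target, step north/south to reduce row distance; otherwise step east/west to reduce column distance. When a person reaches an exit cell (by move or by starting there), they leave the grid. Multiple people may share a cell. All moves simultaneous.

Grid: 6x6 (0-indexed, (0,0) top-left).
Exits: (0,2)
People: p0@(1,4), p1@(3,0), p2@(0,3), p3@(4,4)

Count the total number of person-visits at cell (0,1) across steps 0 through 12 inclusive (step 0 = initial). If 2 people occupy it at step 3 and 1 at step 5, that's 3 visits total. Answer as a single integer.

Answer: 1

Derivation:
Step 0: p0@(1,4) p1@(3,0) p2@(0,3) p3@(4,4) -> at (0,1): 0 [-], cum=0
Step 1: p0@(0,4) p1@(2,0) p2@ESC p3@(3,4) -> at (0,1): 0 [-], cum=0
Step 2: p0@(0,3) p1@(1,0) p2@ESC p3@(2,4) -> at (0,1): 0 [-], cum=0
Step 3: p0@ESC p1@(0,0) p2@ESC p3@(1,4) -> at (0,1): 0 [-], cum=0
Step 4: p0@ESC p1@(0,1) p2@ESC p3@(0,4) -> at (0,1): 1 [p1], cum=1
Step 5: p0@ESC p1@ESC p2@ESC p3@(0,3) -> at (0,1): 0 [-], cum=1
Step 6: p0@ESC p1@ESC p2@ESC p3@ESC -> at (0,1): 0 [-], cum=1
Total visits = 1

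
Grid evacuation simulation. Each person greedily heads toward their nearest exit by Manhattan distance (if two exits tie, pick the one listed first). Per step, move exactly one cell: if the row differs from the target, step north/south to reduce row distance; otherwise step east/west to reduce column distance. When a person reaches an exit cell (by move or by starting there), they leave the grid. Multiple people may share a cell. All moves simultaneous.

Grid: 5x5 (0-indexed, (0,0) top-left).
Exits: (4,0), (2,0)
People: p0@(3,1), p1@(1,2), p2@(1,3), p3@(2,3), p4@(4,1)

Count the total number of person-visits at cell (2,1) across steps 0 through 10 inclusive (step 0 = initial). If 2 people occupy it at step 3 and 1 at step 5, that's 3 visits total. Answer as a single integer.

Answer: 3

Derivation:
Step 0: p0@(3,1) p1@(1,2) p2@(1,3) p3@(2,3) p4@(4,1) -> at (2,1): 0 [-], cum=0
Step 1: p0@(4,1) p1@(2,2) p2@(2,3) p3@(2,2) p4@ESC -> at (2,1): 0 [-], cum=0
Step 2: p0@ESC p1@(2,1) p2@(2,2) p3@(2,1) p4@ESC -> at (2,1): 2 [p1,p3], cum=2
Step 3: p0@ESC p1@ESC p2@(2,1) p3@ESC p4@ESC -> at (2,1): 1 [p2], cum=3
Step 4: p0@ESC p1@ESC p2@ESC p3@ESC p4@ESC -> at (2,1): 0 [-], cum=3
Total visits = 3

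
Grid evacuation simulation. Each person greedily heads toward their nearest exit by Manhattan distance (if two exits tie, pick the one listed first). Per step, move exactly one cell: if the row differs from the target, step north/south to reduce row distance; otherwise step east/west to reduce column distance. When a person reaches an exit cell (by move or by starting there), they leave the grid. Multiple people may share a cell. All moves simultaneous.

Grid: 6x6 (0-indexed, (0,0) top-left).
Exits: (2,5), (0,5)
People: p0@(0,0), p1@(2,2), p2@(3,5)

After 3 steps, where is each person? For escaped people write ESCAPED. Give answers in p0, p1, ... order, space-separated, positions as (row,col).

Step 1: p0:(0,0)->(0,1) | p1:(2,2)->(2,3) | p2:(3,5)->(2,5)->EXIT
Step 2: p0:(0,1)->(0,2) | p1:(2,3)->(2,4) | p2:escaped
Step 3: p0:(0,2)->(0,3) | p1:(2,4)->(2,5)->EXIT | p2:escaped

(0,3) ESCAPED ESCAPED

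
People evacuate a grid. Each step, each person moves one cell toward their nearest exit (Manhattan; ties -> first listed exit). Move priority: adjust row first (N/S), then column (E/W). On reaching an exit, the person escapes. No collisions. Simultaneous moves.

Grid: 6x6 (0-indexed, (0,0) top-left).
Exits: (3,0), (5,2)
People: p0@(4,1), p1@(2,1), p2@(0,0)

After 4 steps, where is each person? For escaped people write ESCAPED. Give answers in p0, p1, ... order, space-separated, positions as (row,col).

Step 1: p0:(4,1)->(3,1) | p1:(2,1)->(3,1) | p2:(0,0)->(1,0)
Step 2: p0:(3,1)->(3,0)->EXIT | p1:(3,1)->(3,0)->EXIT | p2:(1,0)->(2,0)
Step 3: p0:escaped | p1:escaped | p2:(2,0)->(3,0)->EXIT

ESCAPED ESCAPED ESCAPED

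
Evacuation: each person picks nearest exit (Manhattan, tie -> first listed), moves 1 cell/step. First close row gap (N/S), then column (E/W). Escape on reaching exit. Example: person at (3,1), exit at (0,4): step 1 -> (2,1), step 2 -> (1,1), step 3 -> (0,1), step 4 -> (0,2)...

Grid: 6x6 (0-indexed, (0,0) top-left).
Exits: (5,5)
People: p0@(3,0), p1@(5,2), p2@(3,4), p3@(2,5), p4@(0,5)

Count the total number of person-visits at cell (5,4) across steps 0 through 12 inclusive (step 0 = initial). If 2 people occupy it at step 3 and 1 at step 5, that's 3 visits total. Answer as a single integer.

Step 0: p0@(3,0) p1@(5,2) p2@(3,4) p3@(2,5) p4@(0,5) -> at (5,4): 0 [-], cum=0
Step 1: p0@(4,0) p1@(5,3) p2@(4,4) p3@(3,5) p4@(1,5) -> at (5,4): 0 [-], cum=0
Step 2: p0@(5,0) p1@(5,4) p2@(5,4) p3@(4,5) p4@(2,5) -> at (5,4): 2 [p1,p2], cum=2
Step 3: p0@(5,1) p1@ESC p2@ESC p3@ESC p4@(3,5) -> at (5,4): 0 [-], cum=2
Step 4: p0@(5,2) p1@ESC p2@ESC p3@ESC p4@(4,5) -> at (5,4): 0 [-], cum=2
Step 5: p0@(5,3) p1@ESC p2@ESC p3@ESC p4@ESC -> at (5,4): 0 [-], cum=2
Step 6: p0@(5,4) p1@ESC p2@ESC p3@ESC p4@ESC -> at (5,4): 1 [p0], cum=3
Step 7: p0@ESC p1@ESC p2@ESC p3@ESC p4@ESC -> at (5,4): 0 [-], cum=3
Total visits = 3

Answer: 3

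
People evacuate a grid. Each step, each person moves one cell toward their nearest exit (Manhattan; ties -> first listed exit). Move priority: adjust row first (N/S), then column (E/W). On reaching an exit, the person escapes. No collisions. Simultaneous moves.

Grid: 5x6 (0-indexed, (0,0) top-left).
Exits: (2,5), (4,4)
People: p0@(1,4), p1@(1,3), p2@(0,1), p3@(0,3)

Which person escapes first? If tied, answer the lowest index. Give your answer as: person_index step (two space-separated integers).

Answer: 0 2

Derivation:
Step 1: p0:(1,4)->(2,4) | p1:(1,3)->(2,3) | p2:(0,1)->(1,1) | p3:(0,3)->(1,3)
Step 2: p0:(2,4)->(2,5)->EXIT | p1:(2,3)->(2,4) | p2:(1,1)->(2,1) | p3:(1,3)->(2,3)
Step 3: p0:escaped | p1:(2,4)->(2,5)->EXIT | p2:(2,1)->(2,2) | p3:(2,3)->(2,4)
Step 4: p0:escaped | p1:escaped | p2:(2,2)->(2,3) | p3:(2,4)->(2,5)->EXIT
Step 5: p0:escaped | p1:escaped | p2:(2,3)->(2,4) | p3:escaped
Step 6: p0:escaped | p1:escaped | p2:(2,4)->(2,5)->EXIT | p3:escaped
Exit steps: [2, 3, 6, 4]
First to escape: p0 at step 2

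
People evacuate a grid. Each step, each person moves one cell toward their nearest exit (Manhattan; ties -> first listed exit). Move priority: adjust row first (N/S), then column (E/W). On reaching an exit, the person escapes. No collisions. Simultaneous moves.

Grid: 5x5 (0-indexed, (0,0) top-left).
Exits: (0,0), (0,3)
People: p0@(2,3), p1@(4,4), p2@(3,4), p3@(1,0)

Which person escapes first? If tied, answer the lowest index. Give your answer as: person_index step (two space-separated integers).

Step 1: p0:(2,3)->(1,3) | p1:(4,4)->(3,4) | p2:(3,4)->(2,4) | p3:(1,0)->(0,0)->EXIT
Step 2: p0:(1,3)->(0,3)->EXIT | p1:(3,4)->(2,4) | p2:(2,4)->(1,4) | p3:escaped
Step 3: p0:escaped | p1:(2,4)->(1,4) | p2:(1,4)->(0,4) | p3:escaped
Step 4: p0:escaped | p1:(1,4)->(0,4) | p2:(0,4)->(0,3)->EXIT | p3:escaped
Step 5: p0:escaped | p1:(0,4)->(0,3)->EXIT | p2:escaped | p3:escaped
Exit steps: [2, 5, 4, 1]
First to escape: p3 at step 1

Answer: 3 1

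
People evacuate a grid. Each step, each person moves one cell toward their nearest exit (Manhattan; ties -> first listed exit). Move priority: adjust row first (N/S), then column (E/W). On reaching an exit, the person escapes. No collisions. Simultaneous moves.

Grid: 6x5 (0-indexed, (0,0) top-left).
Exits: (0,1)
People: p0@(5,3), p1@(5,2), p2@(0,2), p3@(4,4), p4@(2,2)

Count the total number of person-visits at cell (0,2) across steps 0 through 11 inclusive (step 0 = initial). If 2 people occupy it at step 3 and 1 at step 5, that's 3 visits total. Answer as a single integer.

Step 0: p0@(5,3) p1@(5,2) p2@(0,2) p3@(4,4) p4@(2,2) -> at (0,2): 1 [p2], cum=1
Step 1: p0@(4,3) p1@(4,2) p2@ESC p3@(3,4) p4@(1,2) -> at (0,2): 0 [-], cum=1
Step 2: p0@(3,3) p1@(3,2) p2@ESC p3@(2,4) p4@(0,2) -> at (0,2): 1 [p4], cum=2
Step 3: p0@(2,3) p1@(2,2) p2@ESC p3@(1,4) p4@ESC -> at (0,2): 0 [-], cum=2
Step 4: p0@(1,3) p1@(1,2) p2@ESC p3@(0,4) p4@ESC -> at (0,2): 0 [-], cum=2
Step 5: p0@(0,3) p1@(0,2) p2@ESC p3@(0,3) p4@ESC -> at (0,2): 1 [p1], cum=3
Step 6: p0@(0,2) p1@ESC p2@ESC p3@(0,2) p4@ESC -> at (0,2): 2 [p0,p3], cum=5
Step 7: p0@ESC p1@ESC p2@ESC p3@ESC p4@ESC -> at (0,2): 0 [-], cum=5
Total visits = 5

Answer: 5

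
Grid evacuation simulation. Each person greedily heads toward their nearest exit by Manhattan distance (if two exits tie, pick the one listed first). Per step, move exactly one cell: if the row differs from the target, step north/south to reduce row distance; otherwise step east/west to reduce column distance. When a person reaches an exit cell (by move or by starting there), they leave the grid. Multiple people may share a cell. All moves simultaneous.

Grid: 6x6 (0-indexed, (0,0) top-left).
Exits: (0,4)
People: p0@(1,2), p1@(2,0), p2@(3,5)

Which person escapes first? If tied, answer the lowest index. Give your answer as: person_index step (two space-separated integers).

Answer: 0 3

Derivation:
Step 1: p0:(1,2)->(0,2) | p1:(2,0)->(1,0) | p2:(3,5)->(2,5)
Step 2: p0:(0,2)->(0,3) | p1:(1,0)->(0,0) | p2:(2,5)->(1,5)
Step 3: p0:(0,3)->(0,4)->EXIT | p1:(0,0)->(0,1) | p2:(1,5)->(0,5)
Step 4: p0:escaped | p1:(0,1)->(0,2) | p2:(0,5)->(0,4)->EXIT
Step 5: p0:escaped | p1:(0,2)->(0,3) | p2:escaped
Step 6: p0:escaped | p1:(0,3)->(0,4)->EXIT | p2:escaped
Exit steps: [3, 6, 4]
First to escape: p0 at step 3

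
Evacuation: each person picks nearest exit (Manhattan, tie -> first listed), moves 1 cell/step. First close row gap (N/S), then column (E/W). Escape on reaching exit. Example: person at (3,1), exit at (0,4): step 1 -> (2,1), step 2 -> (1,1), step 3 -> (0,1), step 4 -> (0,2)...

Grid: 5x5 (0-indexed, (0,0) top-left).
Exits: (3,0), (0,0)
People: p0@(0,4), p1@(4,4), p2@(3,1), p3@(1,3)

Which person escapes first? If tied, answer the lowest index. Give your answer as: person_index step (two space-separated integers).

Step 1: p0:(0,4)->(0,3) | p1:(4,4)->(3,4) | p2:(3,1)->(3,0)->EXIT | p3:(1,3)->(0,3)
Step 2: p0:(0,3)->(0,2) | p1:(3,4)->(3,3) | p2:escaped | p3:(0,3)->(0,2)
Step 3: p0:(0,2)->(0,1) | p1:(3,3)->(3,2) | p2:escaped | p3:(0,2)->(0,1)
Step 4: p0:(0,1)->(0,0)->EXIT | p1:(3,2)->(3,1) | p2:escaped | p3:(0,1)->(0,0)->EXIT
Step 5: p0:escaped | p1:(3,1)->(3,0)->EXIT | p2:escaped | p3:escaped
Exit steps: [4, 5, 1, 4]
First to escape: p2 at step 1

Answer: 2 1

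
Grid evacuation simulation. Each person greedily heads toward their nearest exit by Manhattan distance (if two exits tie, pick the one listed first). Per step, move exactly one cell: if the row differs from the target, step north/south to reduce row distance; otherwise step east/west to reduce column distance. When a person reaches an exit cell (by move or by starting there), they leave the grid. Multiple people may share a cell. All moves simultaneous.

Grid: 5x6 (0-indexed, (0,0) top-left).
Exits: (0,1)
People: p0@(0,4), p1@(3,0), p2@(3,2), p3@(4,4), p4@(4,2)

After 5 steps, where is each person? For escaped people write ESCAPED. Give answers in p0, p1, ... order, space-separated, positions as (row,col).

Step 1: p0:(0,4)->(0,3) | p1:(3,0)->(2,0) | p2:(3,2)->(2,2) | p3:(4,4)->(3,4) | p4:(4,2)->(3,2)
Step 2: p0:(0,3)->(0,2) | p1:(2,0)->(1,0) | p2:(2,2)->(1,2) | p3:(3,4)->(2,4) | p4:(3,2)->(2,2)
Step 3: p0:(0,2)->(0,1)->EXIT | p1:(1,0)->(0,0) | p2:(1,2)->(0,2) | p3:(2,4)->(1,4) | p4:(2,2)->(1,2)
Step 4: p0:escaped | p1:(0,0)->(0,1)->EXIT | p2:(0,2)->(0,1)->EXIT | p3:(1,4)->(0,4) | p4:(1,2)->(0,2)
Step 5: p0:escaped | p1:escaped | p2:escaped | p3:(0,4)->(0,3) | p4:(0,2)->(0,1)->EXIT

ESCAPED ESCAPED ESCAPED (0,3) ESCAPED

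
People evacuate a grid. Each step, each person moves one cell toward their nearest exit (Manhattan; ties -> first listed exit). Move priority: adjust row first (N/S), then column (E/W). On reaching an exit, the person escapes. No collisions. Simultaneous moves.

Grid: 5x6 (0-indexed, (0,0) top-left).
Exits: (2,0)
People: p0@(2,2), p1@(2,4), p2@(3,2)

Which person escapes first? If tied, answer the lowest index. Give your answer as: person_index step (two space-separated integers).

Step 1: p0:(2,2)->(2,1) | p1:(2,4)->(2,3) | p2:(3,2)->(2,2)
Step 2: p0:(2,1)->(2,0)->EXIT | p1:(2,3)->(2,2) | p2:(2,2)->(2,1)
Step 3: p0:escaped | p1:(2,2)->(2,1) | p2:(2,1)->(2,0)->EXIT
Step 4: p0:escaped | p1:(2,1)->(2,0)->EXIT | p2:escaped
Exit steps: [2, 4, 3]
First to escape: p0 at step 2

Answer: 0 2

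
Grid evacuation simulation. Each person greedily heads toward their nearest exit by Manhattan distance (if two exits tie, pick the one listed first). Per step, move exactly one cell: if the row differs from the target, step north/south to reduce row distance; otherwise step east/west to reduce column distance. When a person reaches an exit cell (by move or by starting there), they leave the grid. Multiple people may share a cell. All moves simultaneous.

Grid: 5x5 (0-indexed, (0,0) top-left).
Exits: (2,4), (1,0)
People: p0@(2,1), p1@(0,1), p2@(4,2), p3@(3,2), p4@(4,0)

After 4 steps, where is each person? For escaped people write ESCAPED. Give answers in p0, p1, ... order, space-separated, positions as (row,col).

Step 1: p0:(2,1)->(1,1) | p1:(0,1)->(1,1) | p2:(4,2)->(3,2) | p3:(3,2)->(2,2) | p4:(4,0)->(3,0)
Step 2: p0:(1,1)->(1,0)->EXIT | p1:(1,1)->(1,0)->EXIT | p2:(3,2)->(2,2) | p3:(2,2)->(2,3) | p4:(3,0)->(2,0)
Step 3: p0:escaped | p1:escaped | p2:(2,2)->(2,3) | p3:(2,3)->(2,4)->EXIT | p4:(2,0)->(1,0)->EXIT
Step 4: p0:escaped | p1:escaped | p2:(2,3)->(2,4)->EXIT | p3:escaped | p4:escaped

ESCAPED ESCAPED ESCAPED ESCAPED ESCAPED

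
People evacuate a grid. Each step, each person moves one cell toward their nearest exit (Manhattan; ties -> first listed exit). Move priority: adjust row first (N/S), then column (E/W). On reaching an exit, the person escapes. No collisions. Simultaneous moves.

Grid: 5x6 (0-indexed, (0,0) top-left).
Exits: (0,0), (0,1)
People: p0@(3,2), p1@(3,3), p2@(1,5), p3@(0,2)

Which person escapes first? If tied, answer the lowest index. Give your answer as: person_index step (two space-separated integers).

Answer: 3 1

Derivation:
Step 1: p0:(3,2)->(2,2) | p1:(3,3)->(2,3) | p2:(1,5)->(0,5) | p3:(0,2)->(0,1)->EXIT
Step 2: p0:(2,2)->(1,2) | p1:(2,3)->(1,3) | p2:(0,5)->(0,4) | p3:escaped
Step 3: p0:(1,2)->(0,2) | p1:(1,3)->(0,3) | p2:(0,4)->(0,3) | p3:escaped
Step 4: p0:(0,2)->(0,1)->EXIT | p1:(0,3)->(0,2) | p2:(0,3)->(0,2) | p3:escaped
Step 5: p0:escaped | p1:(0,2)->(0,1)->EXIT | p2:(0,2)->(0,1)->EXIT | p3:escaped
Exit steps: [4, 5, 5, 1]
First to escape: p3 at step 1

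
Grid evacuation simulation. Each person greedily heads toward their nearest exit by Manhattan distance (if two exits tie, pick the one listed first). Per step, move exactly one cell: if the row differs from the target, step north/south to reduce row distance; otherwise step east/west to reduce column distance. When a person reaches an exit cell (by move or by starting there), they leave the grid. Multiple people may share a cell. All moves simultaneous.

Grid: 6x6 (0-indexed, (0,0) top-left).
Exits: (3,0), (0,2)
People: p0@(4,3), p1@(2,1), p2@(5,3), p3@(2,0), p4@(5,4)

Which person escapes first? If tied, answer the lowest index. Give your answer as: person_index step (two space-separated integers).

Answer: 3 1

Derivation:
Step 1: p0:(4,3)->(3,3) | p1:(2,1)->(3,1) | p2:(5,3)->(4,3) | p3:(2,0)->(3,0)->EXIT | p4:(5,4)->(4,4)
Step 2: p0:(3,3)->(3,2) | p1:(3,1)->(3,0)->EXIT | p2:(4,3)->(3,3) | p3:escaped | p4:(4,4)->(3,4)
Step 3: p0:(3,2)->(3,1) | p1:escaped | p2:(3,3)->(3,2) | p3:escaped | p4:(3,4)->(3,3)
Step 4: p0:(3,1)->(3,0)->EXIT | p1:escaped | p2:(3,2)->(3,1) | p3:escaped | p4:(3,3)->(3,2)
Step 5: p0:escaped | p1:escaped | p2:(3,1)->(3,0)->EXIT | p3:escaped | p4:(3,2)->(3,1)
Step 6: p0:escaped | p1:escaped | p2:escaped | p3:escaped | p4:(3,1)->(3,0)->EXIT
Exit steps: [4, 2, 5, 1, 6]
First to escape: p3 at step 1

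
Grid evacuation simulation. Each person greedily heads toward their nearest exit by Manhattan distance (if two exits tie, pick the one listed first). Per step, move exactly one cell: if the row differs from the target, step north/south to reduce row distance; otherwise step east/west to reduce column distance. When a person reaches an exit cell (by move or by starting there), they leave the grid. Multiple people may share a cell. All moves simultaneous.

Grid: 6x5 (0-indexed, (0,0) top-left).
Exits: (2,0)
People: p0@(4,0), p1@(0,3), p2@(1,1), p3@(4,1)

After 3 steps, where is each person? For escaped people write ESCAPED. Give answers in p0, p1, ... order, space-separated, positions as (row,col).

Step 1: p0:(4,0)->(3,0) | p1:(0,3)->(1,3) | p2:(1,1)->(2,1) | p3:(4,1)->(3,1)
Step 2: p0:(3,0)->(2,0)->EXIT | p1:(1,3)->(2,3) | p2:(2,1)->(2,0)->EXIT | p3:(3,1)->(2,1)
Step 3: p0:escaped | p1:(2,3)->(2,2) | p2:escaped | p3:(2,1)->(2,0)->EXIT

ESCAPED (2,2) ESCAPED ESCAPED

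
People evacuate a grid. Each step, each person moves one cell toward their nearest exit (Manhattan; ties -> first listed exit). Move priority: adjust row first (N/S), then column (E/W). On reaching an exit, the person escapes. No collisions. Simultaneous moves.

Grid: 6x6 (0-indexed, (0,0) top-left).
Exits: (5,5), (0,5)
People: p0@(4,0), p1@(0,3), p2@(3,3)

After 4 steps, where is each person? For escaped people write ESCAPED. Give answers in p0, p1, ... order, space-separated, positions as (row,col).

Step 1: p0:(4,0)->(5,0) | p1:(0,3)->(0,4) | p2:(3,3)->(4,3)
Step 2: p0:(5,0)->(5,1) | p1:(0,4)->(0,5)->EXIT | p2:(4,3)->(5,3)
Step 3: p0:(5,1)->(5,2) | p1:escaped | p2:(5,3)->(5,4)
Step 4: p0:(5,2)->(5,3) | p1:escaped | p2:(5,4)->(5,5)->EXIT

(5,3) ESCAPED ESCAPED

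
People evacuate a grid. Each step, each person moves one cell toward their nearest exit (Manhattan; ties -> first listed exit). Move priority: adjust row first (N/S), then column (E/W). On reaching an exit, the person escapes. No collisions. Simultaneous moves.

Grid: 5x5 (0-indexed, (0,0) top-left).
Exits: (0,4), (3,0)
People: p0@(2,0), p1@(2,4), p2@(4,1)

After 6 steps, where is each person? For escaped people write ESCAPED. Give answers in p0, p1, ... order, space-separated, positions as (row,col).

Step 1: p0:(2,0)->(3,0)->EXIT | p1:(2,4)->(1,4) | p2:(4,1)->(3,1)
Step 2: p0:escaped | p1:(1,4)->(0,4)->EXIT | p2:(3,1)->(3,0)->EXIT

ESCAPED ESCAPED ESCAPED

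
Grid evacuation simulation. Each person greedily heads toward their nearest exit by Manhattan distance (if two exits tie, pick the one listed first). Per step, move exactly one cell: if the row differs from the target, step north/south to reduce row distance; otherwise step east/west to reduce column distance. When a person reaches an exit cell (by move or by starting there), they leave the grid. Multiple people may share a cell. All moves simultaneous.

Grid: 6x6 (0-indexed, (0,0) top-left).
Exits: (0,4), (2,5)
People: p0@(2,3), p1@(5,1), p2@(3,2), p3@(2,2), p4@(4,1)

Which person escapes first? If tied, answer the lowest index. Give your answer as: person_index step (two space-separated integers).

Step 1: p0:(2,3)->(2,4) | p1:(5,1)->(4,1) | p2:(3,2)->(2,2) | p3:(2,2)->(2,3) | p4:(4,1)->(3,1)
Step 2: p0:(2,4)->(2,5)->EXIT | p1:(4,1)->(3,1) | p2:(2,2)->(2,3) | p3:(2,3)->(2,4) | p4:(3,1)->(2,1)
Step 3: p0:escaped | p1:(3,1)->(2,1) | p2:(2,3)->(2,4) | p3:(2,4)->(2,5)->EXIT | p4:(2,1)->(2,2)
Step 4: p0:escaped | p1:(2,1)->(2,2) | p2:(2,4)->(2,5)->EXIT | p3:escaped | p4:(2,2)->(2,3)
Step 5: p0:escaped | p1:(2,2)->(2,3) | p2:escaped | p3:escaped | p4:(2,3)->(2,4)
Step 6: p0:escaped | p1:(2,3)->(2,4) | p2:escaped | p3:escaped | p4:(2,4)->(2,5)->EXIT
Step 7: p0:escaped | p1:(2,4)->(2,5)->EXIT | p2:escaped | p3:escaped | p4:escaped
Exit steps: [2, 7, 4, 3, 6]
First to escape: p0 at step 2

Answer: 0 2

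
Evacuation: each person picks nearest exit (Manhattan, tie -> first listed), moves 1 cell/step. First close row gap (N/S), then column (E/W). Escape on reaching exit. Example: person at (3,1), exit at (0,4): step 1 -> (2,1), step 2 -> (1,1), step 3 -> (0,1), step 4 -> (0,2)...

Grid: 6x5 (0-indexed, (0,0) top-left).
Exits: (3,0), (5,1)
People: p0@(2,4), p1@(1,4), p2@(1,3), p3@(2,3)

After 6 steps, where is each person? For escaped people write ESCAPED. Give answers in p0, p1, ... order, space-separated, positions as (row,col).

Step 1: p0:(2,4)->(3,4) | p1:(1,4)->(2,4) | p2:(1,3)->(2,3) | p3:(2,3)->(3,3)
Step 2: p0:(3,4)->(3,3) | p1:(2,4)->(3,4) | p2:(2,3)->(3,3) | p3:(3,3)->(3,2)
Step 3: p0:(3,3)->(3,2) | p1:(3,4)->(3,3) | p2:(3,3)->(3,2) | p3:(3,2)->(3,1)
Step 4: p0:(3,2)->(3,1) | p1:(3,3)->(3,2) | p2:(3,2)->(3,1) | p3:(3,1)->(3,0)->EXIT
Step 5: p0:(3,1)->(3,0)->EXIT | p1:(3,2)->(3,1) | p2:(3,1)->(3,0)->EXIT | p3:escaped
Step 6: p0:escaped | p1:(3,1)->(3,0)->EXIT | p2:escaped | p3:escaped

ESCAPED ESCAPED ESCAPED ESCAPED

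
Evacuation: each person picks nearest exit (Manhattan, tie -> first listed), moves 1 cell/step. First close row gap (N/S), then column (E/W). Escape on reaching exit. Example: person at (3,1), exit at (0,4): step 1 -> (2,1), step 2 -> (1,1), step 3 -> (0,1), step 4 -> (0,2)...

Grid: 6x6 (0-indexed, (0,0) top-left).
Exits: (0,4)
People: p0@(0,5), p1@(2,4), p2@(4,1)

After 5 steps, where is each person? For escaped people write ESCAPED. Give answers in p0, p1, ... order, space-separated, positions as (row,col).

Step 1: p0:(0,5)->(0,4)->EXIT | p1:(2,4)->(1,4) | p2:(4,1)->(3,1)
Step 2: p0:escaped | p1:(1,4)->(0,4)->EXIT | p2:(3,1)->(2,1)
Step 3: p0:escaped | p1:escaped | p2:(2,1)->(1,1)
Step 4: p0:escaped | p1:escaped | p2:(1,1)->(0,1)
Step 5: p0:escaped | p1:escaped | p2:(0,1)->(0,2)

ESCAPED ESCAPED (0,2)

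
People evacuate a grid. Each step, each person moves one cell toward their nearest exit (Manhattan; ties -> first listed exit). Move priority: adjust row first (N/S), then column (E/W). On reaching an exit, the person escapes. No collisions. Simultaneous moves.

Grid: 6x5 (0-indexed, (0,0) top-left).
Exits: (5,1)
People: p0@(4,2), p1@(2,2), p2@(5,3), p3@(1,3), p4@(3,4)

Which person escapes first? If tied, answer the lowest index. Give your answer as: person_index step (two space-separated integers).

Answer: 0 2

Derivation:
Step 1: p0:(4,2)->(5,2) | p1:(2,2)->(3,2) | p2:(5,3)->(5,2) | p3:(1,3)->(2,3) | p4:(3,4)->(4,4)
Step 2: p0:(5,2)->(5,1)->EXIT | p1:(3,2)->(4,2) | p2:(5,2)->(5,1)->EXIT | p3:(2,3)->(3,3) | p4:(4,4)->(5,4)
Step 3: p0:escaped | p1:(4,2)->(5,2) | p2:escaped | p3:(3,3)->(4,3) | p4:(5,4)->(5,3)
Step 4: p0:escaped | p1:(5,2)->(5,1)->EXIT | p2:escaped | p3:(4,3)->(5,3) | p4:(5,3)->(5,2)
Step 5: p0:escaped | p1:escaped | p2:escaped | p3:(5,3)->(5,2) | p4:(5,2)->(5,1)->EXIT
Step 6: p0:escaped | p1:escaped | p2:escaped | p3:(5,2)->(5,1)->EXIT | p4:escaped
Exit steps: [2, 4, 2, 6, 5]
First to escape: p0 at step 2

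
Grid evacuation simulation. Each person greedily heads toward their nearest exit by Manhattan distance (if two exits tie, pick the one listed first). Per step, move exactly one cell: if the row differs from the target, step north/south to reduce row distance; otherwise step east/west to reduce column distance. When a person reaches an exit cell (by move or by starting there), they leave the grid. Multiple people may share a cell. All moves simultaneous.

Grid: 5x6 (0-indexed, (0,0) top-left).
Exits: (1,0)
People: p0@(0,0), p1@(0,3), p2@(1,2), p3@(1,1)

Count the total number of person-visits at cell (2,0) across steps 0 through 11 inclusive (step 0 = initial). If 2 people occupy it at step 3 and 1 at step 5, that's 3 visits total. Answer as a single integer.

Answer: 0

Derivation:
Step 0: p0@(0,0) p1@(0,3) p2@(1,2) p3@(1,1) -> at (2,0): 0 [-], cum=0
Step 1: p0@ESC p1@(1,3) p2@(1,1) p3@ESC -> at (2,0): 0 [-], cum=0
Step 2: p0@ESC p1@(1,2) p2@ESC p3@ESC -> at (2,0): 0 [-], cum=0
Step 3: p0@ESC p1@(1,1) p2@ESC p3@ESC -> at (2,0): 0 [-], cum=0
Step 4: p0@ESC p1@ESC p2@ESC p3@ESC -> at (2,0): 0 [-], cum=0
Total visits = 0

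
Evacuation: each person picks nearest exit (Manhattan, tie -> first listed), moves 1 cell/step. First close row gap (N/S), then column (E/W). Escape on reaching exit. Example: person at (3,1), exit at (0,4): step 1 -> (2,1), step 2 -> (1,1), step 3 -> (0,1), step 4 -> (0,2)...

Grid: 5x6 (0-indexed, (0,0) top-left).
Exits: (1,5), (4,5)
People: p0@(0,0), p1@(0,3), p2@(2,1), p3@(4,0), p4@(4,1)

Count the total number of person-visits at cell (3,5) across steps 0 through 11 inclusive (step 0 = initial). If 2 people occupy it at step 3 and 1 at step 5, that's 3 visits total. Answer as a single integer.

Step 0: p0@(0,0) p1@(0,3) p2@(2,1) p3@(4,0) p4@(4,1) -> at (3,5): 0 [-], cum=0
Step 1: p0@(1,0) p1@(1,3) p2@(1,1) p3@(4,1) p4@(4,2) -> at (3,5): 0 [-], cum=0
Step 2: p0@(1,1) p1@(1,4) p2@(1,2) p3@(4,2) p4@(4,3) -> at (3,5): 0 [-], cum=0
Step 3: p0@(1,2) p1@ESC p2@(1,3) p3@(4,3) p4@(4,4) -> at (3,5): 0 [-], cum=0
Step 4: p0@(1,3) p1@ESC p2@(1,4) p3@(4,4) p4@ESC -> at (3,5): 0 [-], cum=0
Step 5: p0@(1,4) p1@ESC p2@ESC p3@ESC p4@ESC -> at (3,5): 0 [-], cum=0
Step 6: p0@ESC p1@ESC p2@ESC p3@ESC p4@ESC -> at (3,5): 0 [-], cum=0
Total visits = 0

Answer: 0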